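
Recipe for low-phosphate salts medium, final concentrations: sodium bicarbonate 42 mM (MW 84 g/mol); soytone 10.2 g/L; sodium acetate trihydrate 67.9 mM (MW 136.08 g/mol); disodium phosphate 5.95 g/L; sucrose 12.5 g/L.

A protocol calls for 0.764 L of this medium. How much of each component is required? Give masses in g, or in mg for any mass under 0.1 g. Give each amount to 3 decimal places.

sodium bicarbonate 2.695 g; soytone 7.793 g; sodium acetate trihydrate 7.059 g; disodium phosphate 4.546 g; sucrose 9.550 g

Scale factor relative to 1 L: 0.764.
sodium bicarbonate: 42 mmol/L × 84 g/mol × 0.764 L ÷ 1000 = 2.695 g
soytone: 10.2 g/L × 0.764 L = 7.793 g
sodium acetate trihydrate: 67.9 mmol/L × 136.08 g/mol × 0.764 L ÷ 1000 = 7.059 g
disodium phosphate: 5.95 g/L × 0.764 L = 4.546 g
sucrose: 12.5 g/L × 0.764 L = 9.550 g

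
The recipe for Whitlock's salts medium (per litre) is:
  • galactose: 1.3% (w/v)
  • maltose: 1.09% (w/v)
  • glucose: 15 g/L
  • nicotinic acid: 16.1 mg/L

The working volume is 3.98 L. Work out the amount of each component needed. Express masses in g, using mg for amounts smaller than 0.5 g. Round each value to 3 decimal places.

galactose 51.740 g; maltose 43.382 g; glucose 59.700 g; nicotinic acid 64.078 mg

Scale factor relative to 1 L: 3.98.
galactose: 1.3% w/v = 13 g/L → 13 × 3.98 L = 51.740 g
maltose: 1.09% w/v = 10.9 g/L → 10.9 × 3.98 L = 43.382 g
glucose: 15 g/L × 3.98 L = 59.700 g
nicotinic acid: 16.1 mg/L × 3.98 L = 64.078 mg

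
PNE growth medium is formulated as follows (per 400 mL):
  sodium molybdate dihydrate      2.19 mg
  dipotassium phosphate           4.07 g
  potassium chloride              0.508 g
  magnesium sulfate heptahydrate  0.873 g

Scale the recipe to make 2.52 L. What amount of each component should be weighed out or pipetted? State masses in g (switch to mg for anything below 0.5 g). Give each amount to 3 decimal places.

sodium molybdate dihydrate 13.797 mg; dipotassium phosphate 25.641 g; potassium chloride 3.200 g; magnesium sulfate heptahydrate 5.500 g

Ratio of target to recipe volume: 2520 / 400 = 6.3.
sodium molybdate dihydrate: 2.19 mg × (2520 mL / 400 mL) = 13.797 mg
dipotassium phosphate: 4.07 g × (2520 mL / 400 mL) = 25.641 g
potassium chloride: 0.508 g × (2520 mL / 400 mL) = 3.200 g
magnesium sulfate heptahydrate: 0.873 g × (2520 mL / 400 mL) = 5.500 g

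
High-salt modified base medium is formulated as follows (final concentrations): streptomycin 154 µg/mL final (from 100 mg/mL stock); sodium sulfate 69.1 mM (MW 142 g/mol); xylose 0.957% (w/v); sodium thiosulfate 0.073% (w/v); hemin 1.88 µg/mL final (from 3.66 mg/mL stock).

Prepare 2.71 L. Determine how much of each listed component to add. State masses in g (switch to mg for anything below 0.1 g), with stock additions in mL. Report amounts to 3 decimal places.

Scale factor relative to 1 L: 2.71.
streptomycin: V = C2·V2/C1 = 154 µg/mL × 2710 mL ÷ 100000 µg/mL = 4.173 mL
sodium sulfate: 69.1 mmol/L × 142 g/mol × 2.71 L ÷ 1000 = 26.591 g
xylose: 0.957% w/v = 9.57 g/L → 9.57 × 2.71 L = 25.935 g
sodium thiosulfate: 0.073 g per 100 mL × 2710 mL ÷ 100 = 1.978 g
hemin: dilute stock: 1.88 µg/mL × 2710 mL ÷ 3660 µg/mL = 1.392 mL

streptomycin 4.173 mL; sodium sulfate 26.591 g; xylose 25.935 g; sodium thiosulfate 1.978 g; hemin 1.392 mL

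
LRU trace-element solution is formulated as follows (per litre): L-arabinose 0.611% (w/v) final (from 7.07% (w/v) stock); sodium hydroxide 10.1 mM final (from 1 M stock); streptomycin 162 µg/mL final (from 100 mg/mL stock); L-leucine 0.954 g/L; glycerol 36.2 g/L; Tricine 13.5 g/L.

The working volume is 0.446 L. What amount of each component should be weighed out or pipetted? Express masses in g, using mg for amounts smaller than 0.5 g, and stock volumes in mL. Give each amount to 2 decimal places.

Scale factor relative to 1 L: 0.446.
L-arabinose: C1V1 = C2V2 → 0.611% ÷ 7.07% × 446 mL = 38.54 mL
sodium hydroxide: V = C2·V2/C1 = 10.1 mM × 446 mL ÷ 1000 mM = 4.50 mL
streptomycin: C1V1 = C2V2 → 162 µg/mL × 446 mL ÷ 100000 µg/mL = 0.72 mL
L-leucine: 0.954 g/L × 0.446 L = 0.425484 g = 425.48 mg
glycerol: 36.2 g/L × 0.446 L = 16.15 g
Tricine: 13.5 g/L × 0.446 L = 6.02 g

L-arabinose 38.54 mL; sodium hydroxide 4.50 mL; streptomycin 0.72 mL; L-leucine 425.48 mg; glycerol 16.15 g; Tricine 6.02 g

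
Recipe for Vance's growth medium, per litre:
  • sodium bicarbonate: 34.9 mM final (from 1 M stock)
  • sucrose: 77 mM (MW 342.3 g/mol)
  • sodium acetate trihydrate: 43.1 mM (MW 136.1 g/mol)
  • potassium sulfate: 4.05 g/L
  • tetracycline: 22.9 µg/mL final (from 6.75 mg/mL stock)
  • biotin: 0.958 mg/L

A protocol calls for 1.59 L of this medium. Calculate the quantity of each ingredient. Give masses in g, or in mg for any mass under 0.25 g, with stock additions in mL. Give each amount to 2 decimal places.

sodium bicarbonate 55.49 mL; sucrose 41.91 g; sodium acetate trihydrate 9.33 g; potassium sulfate 6.44 g; tetracycline 5.39 mL; biotin 1.52 mg

Working volume: 1.59 L.
sodium bicarbonate: dilute stock: 34.9 mM × 1590 mL ÷ 1000 mM = 55.49 mL
sucrose: 77 mmol/L × 342.3 g/mol × 1.59 L ÷ 1000 = 41.91 g
sodium acetate trihydrate: 43.1 mmol/L × 136.1 g/mol × 1.59 L ÷ 1000 = 9.33 g
potassium sulfate: 4.05 g/L × 1.59 L = 6.44 g
tetracycline: dilute stock: 22.9 µg/mL × 1590 mL ÷ 6750 µg/mL = 5.39 mL
biotin: 0.958 mg/L × 1.59 L = 1.52 mg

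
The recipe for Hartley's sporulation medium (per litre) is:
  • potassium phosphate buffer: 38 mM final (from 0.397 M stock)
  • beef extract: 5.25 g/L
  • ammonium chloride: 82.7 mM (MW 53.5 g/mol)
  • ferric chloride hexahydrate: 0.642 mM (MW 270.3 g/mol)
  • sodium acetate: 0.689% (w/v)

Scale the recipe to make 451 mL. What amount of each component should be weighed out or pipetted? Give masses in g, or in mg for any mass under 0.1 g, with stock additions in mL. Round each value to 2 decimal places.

potassium phosphate buffer 43.17 mL; beef extract 2.37 g; ammonium chloride 2.00 g; ferric chloride hexahydrate 78.26 mg; sodium acetate 3.11 g

Working volume: 451 mL = 0.451 L.
potassium phosphate buffer: V = C2·V2/C1 = 38 mM × 451 mL ÷ 397 mM = 43.17 mL
beef extract: 5.25 g/L × 0.451 L = 2.37 g
ammonium chloride: 82.7 mmol/L × 53.5 g/mol × 0.451 L ÷ 1000 = 2.00 g
ferric chloride hexahydrate: 0.642 mmol/L × 270.3 mg/mmol × 0.451 L = 78.26 mg
sodium acetate: 0.689% w/v = 6.89 g/L → 6.89 × 0.451 L = 3.11 g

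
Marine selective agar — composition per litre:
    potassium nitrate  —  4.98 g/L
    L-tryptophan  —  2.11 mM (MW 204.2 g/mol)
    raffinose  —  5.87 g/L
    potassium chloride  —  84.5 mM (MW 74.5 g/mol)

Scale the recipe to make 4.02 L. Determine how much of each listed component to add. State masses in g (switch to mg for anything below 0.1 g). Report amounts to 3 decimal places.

Scale factor relative to 1 L: 4.02.
potassium nitrate: 4.98 g/L × 4.02 L = 20.020 g
L-tryptophan: 2.11 mmol/L × 204.2 g/mol × 4.02 L ÷ 1000 = 1.732 g
raffinose: 5.87 g/L × 4.02 L = 23.597 g
potassium chloride: 84.5 mmol/L × 74.5 g/mol × 4.02 L ÷ 1000 = 25.307 g

potassium nitrate 20.020 g; L-tryptophan 1.732 g; raffinose 23.597 g; potassium chloride 25.307 g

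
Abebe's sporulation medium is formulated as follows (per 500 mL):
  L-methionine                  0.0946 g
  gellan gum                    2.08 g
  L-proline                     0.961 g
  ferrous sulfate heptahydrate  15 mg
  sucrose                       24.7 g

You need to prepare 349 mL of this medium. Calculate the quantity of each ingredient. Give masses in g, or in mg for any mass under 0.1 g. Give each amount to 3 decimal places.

Ratio of target to recipe volume: 349 / 500 = 0.698.
L-methionine: 0.0946 g × (349 mL / 500 mL) = 0.0660308 g = 66.031 mg
gellan gum: 2.08 g × (349 mL / 500 mL) = 1.452 g
L-proline: 0.961 g × (349 mL / 500 mL) = 0.671 g
ferrous sulfate heptahydrate: 15 mg × (349 mL / 500 mL) = 10.470 mg
sucrose: 24.7 g × (349 mL / 500 mL) = 17.241 g

L-methionine 66.031 mg; gellan gum 1.452 g; L-proline 0.671 g; ferrous sulfate heptahydrate 10.470 mg; sucrose 17.241 g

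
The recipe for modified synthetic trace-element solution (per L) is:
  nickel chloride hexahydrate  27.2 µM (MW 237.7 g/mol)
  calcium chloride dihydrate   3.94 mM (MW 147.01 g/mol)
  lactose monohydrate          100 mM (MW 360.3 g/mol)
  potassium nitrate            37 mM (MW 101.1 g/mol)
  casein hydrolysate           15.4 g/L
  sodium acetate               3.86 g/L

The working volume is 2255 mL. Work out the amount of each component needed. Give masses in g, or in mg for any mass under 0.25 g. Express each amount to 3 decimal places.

Target volume = 2255 mL = 2.255 L.
nickel chloride hexahydrate: 27.2 µmol/L × 237.7 g/mol × 2.255 L ÷ 1000 = 14.580 mg
calcium chloride dihydrate: 3.94 mmol/L × 147.01 g/mol × 2.255 L ÷ 1000 = 1.306 g
lactose monohydrate: 100 mmol/L × 360.3 g/mol × 2.255 L ÷ 1000 = 81.248 g
potassium nitrate: 37 mmol/L × 101.1 g/mol × 2.255 L ÷ 1000 = 8.435 g
casein hydrolysate: 15.4 g/L × 2.255 L = 34.727 g
sodium acetate: 3.86 g/L × 2.255 L = 8.704 g

nickel chloride hexahydrate 14.580 mg; calcium chloride dihydrate 1.306 g; lactose monohydrate 81.248 g; potassium nitrate 8.435 g; casein hydrolysate 34.727 g; sodium acetate 8.704 g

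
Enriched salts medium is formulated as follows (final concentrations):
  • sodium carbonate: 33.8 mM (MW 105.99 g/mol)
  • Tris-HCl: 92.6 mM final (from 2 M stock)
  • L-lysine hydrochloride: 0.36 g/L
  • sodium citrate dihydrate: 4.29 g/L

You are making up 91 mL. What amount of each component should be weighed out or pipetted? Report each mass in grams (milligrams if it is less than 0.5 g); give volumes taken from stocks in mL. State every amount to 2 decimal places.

sodium carbonate 326.00 mg; Tris-HCl 4.21 mL; L-lysine hydrochloride 32.76 mg; sodium citrate dihydrate 390.39 mg

Target volume = 91 mL = 0.091 L.
sodium carbonate: 33.8 mmol/L × 105.99 mg/mmol × 0.091 L = 326.00 mg
Tris-HCl: dilute stock: 92.6 mM × 91 mL ÷ 2000 mM = 4.21 mL
L-lysine hydrochloride: 0.36 g/L × 0.091 L = 0.03276 g = 32.76 mg
sodium citrate dihydrate: 4.29 g/L × 0.091 L = 0.39039 g = 390.39 mg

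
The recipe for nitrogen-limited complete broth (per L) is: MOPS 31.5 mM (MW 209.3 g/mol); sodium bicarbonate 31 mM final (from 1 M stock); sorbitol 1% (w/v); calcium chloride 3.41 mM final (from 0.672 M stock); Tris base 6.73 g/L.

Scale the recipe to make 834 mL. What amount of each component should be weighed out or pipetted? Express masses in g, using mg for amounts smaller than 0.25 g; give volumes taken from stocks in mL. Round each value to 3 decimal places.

MOPS 5.499 g; sodium bicarbonate 25.854 mL; sorbitol 8.340 g; calcium chloride 4.232 mL; Tris base 5.613 g

Working volume: 834 mL = 0.834 L.
MOPS: 31.5 mmol/L × 209.3 g/mol × 0.834 L ÷ 1000 = 5.499 g
sodium bicarbonate: dilute stock: 31 mM × 834 mL ÷ 1000 mM = 25.854 mL
sorbitol: 1 g per 100 mL × 834 mL ÷ 100 = 8.340 g
calcium chloride: dilute stock: 3.41 mM × 834 mL ÷ 672 mM = 4.232 mL
Tris base: 6.73 g/L × 0.834 L = 5.613 g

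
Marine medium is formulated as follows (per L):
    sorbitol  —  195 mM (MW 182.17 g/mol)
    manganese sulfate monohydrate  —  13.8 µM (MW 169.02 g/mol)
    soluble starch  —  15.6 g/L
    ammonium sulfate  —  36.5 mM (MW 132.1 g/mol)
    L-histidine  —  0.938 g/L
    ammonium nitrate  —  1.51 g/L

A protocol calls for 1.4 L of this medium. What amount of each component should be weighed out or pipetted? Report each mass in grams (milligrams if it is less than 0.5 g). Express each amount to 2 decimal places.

Working volume: 1.4 L.
sorbitol: 195 mmol/L × 182.17 g/mol × 1.4 L ÷ 1000 = 49.73 g
manganese sulfate monohydrate: 13.8 µmol/L × 169.02 g/mol × 1.4 L ÷ 1000 = 3.27 mg
soluble starch: 15.6 g/L × 1.4 L = 21.84 g
ammonium sulfate: 36.5 mmol/L × 132.1 g/mol × 1.4 L ÷ 1000 = 6.75 g
L-histidine: 0.938 g/L × 1.4 L = 1.31 g
ammonium nitrate: 1.51 g/L × 1.4 L = 2.11 g

sorbitol 49.73 g; manganese sulfate monohydrate 3.27 mg; soluble starch 21.84 g; ammonium sulfate 6.75 g; L-histidine 1.31 g; ammonium nitrate 2.11 g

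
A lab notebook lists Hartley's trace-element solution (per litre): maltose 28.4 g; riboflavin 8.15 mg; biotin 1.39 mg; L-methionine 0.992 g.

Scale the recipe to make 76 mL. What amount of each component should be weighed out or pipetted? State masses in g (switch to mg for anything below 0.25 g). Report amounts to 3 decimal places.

maltose 2.158 g; riboflavin 0.619 mg; biotin 0.106 mg; L-methionine 75.392 mg

Scale factor = 76 mL / 1000 mL = 0.076.
maltose: 28.4 g × (76 mL / 1000 mL) = 2.158 g
riboflavin: 8.15 mg × (76 mL / 1000 mL) = 0.619 mg
biotin: 1.39 mg × (76 mL / 1000 mL) = 0.106 mg
L-methionine: 0.992 g × (76 mL / 1000 mL) = 0.075392 g = 75.392 mg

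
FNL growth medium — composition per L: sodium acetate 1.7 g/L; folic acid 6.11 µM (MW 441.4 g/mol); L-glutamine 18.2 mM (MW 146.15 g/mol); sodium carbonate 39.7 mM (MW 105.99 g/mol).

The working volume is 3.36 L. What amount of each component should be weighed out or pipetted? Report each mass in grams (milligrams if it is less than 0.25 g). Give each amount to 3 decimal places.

sodium acetate 5.712 g; folic acid 9.062 mg; L-glutamine 8.937 g; sodium carbonate 14.138 g

Working volume: 3.36 L.
sodium acetate: 1.7 g/L × 3.36 L = 5.712 g
folic acid: 6.11 µmol/L × 441.4 g/mol × 3.36 L ÷ 1000 = 9.062 mg
L-glutamine: 18.2 mmol/L × 146.15 g/mol × 3.36 L ÷ 1000 = 8.937 g
sodium carbonate: 39.7 mmol/L × 105.99 g/mol × 3.36 L ÷ 1000 = 14.138 g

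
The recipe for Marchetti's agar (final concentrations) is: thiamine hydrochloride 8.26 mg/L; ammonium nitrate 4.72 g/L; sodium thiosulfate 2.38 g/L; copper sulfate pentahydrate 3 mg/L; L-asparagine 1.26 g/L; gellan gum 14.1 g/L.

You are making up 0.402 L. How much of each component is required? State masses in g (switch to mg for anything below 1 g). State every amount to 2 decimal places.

Scale factor relative to 1 L: 0.402.
thiamine hydrochloride: 8.26 mg/L × 0.402 L = 3.32 mg
ammonium nitrate: 4.72 g/L × 0.402 L = 1.90 g
sodium thiosulfate: 2.38 g/L × 0.402 L = 0.95676 g = 956.76 mg
copper sulfate pentahydrate: 3 mg/L × 0.402 L = 1.21 mg
L-asparagine: 1.26 g/L × 0.402 L = 0.50652 g = 506.52 mg
gellan gum: 14.1 g/L × 0.402 L = 5.67 g

thiamine hydrochloride 3.32 mg; ammonium nitrate 1.90 g; sodium thiosulfate 956.76 mg; copper sulfate pentahydrate 1.21 mg; L-asparagine 506.52 mg; gellan gum 5.67 g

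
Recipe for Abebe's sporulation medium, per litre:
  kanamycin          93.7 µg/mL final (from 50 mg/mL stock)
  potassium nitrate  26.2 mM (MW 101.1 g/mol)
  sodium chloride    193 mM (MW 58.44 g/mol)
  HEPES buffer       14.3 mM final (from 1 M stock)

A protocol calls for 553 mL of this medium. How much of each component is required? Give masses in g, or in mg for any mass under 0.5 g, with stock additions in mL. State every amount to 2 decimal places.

Working volume: 553 mL = 0.553 L.
kanamycin: C1V1 = C2V2 → 93.7 µg/mL × 553 mL ÷ 50000 µg/mL = 1.04 mL
potassium nitrate: 26.2 mmol/L × 101.1 g/mol × 0.553 L ÷ 1000 = 1.46 g
sodium chloride: 193 mmol/L × 58.44 g/mol × 0.553 L ÷ 1000 = 6.24 g
HEPES buffer: V = C2·V2/C1 = 14.3 mM × 553 mL ÷ 1000 mM = 7.91 mL

kanamycin 1.04 mL; potassium nitrate 1.46 g; sodium chloride 6.24 g; HEPES buffer 7.91 mL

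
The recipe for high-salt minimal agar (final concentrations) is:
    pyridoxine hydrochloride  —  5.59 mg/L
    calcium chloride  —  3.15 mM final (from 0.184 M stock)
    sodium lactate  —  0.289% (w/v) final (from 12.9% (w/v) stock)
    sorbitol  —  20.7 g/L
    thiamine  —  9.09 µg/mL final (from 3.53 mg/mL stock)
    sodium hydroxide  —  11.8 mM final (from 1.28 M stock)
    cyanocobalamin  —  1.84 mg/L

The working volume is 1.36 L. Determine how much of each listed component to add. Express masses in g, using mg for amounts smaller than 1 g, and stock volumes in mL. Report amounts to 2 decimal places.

pyridoxine hydrochloride 7.60 mg; calcium chloride 23.28 mL; sodium lactate 30.47 mL; sorbitol 28.15 g; thiamine 3.50 mL; sodium hydroxide 12.54 mL; cyanocobalamin 2.50 mg

Scale factor relative to 1 L: 1.36.
pyridoxine hydrochloride: 5.59 mg/L × 1.36 L = 7.60 mg
calcium chloride: dilute stock: 3.15 mM × 1360 mL ÷ 184 mM = 23.28 mL
sodium lactate: dilute stock: 0.289% ÷ 12.9% × 1360 mL = 30.47 mL
sorbitol: 20.7 g/L × 1.36 L = 28.15 g
thiamine: dilute stock: 9.09 µg/mL × 1360 mL ÷ 3530 µg/mL = 3.50 mL
sodium hydroxide: C1V1 = C2V2 → 11.8 mM × 1360 mL ÷ 1280 mM = 12.54 mL
cyanocobalamin: 1.84 mg/L × 1.36 L = 2.50 mg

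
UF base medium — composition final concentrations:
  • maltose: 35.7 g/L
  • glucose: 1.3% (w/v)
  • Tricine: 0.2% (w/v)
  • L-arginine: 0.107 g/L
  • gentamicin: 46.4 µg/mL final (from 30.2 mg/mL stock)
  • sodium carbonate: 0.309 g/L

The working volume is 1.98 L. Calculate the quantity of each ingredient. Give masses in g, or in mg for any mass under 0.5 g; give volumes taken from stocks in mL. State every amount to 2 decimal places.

Working volume: 1.98 L.
maltose: 35.7 g/L × 1.98 L = 70.69 g
glucose: 1.3 g per 100 mL × 1980 mL ÷ 100 = 25.74 g
Tricine: 0.2% w/v = 2 g/L → 2 × 1.98 L = 3.96 g
L-arginine: 0.107 g/L × 1.98 L = 0.21186 g = 211.86 mg
gentamicin: V = C2·V2/C1 = 46.4 µg/mL × 1980 mL ÷ 30200 µg/mL = 3.04 mL
sodium carbonate: 0.309 g/L × 1.98 L = 0.61 g

maltose 70.69 g; glucose 25.74 g; Tricine 3.96 g; L-arginine 211.86 mg; gentamicin 3.04 mL; sodium carbonate 0.61 g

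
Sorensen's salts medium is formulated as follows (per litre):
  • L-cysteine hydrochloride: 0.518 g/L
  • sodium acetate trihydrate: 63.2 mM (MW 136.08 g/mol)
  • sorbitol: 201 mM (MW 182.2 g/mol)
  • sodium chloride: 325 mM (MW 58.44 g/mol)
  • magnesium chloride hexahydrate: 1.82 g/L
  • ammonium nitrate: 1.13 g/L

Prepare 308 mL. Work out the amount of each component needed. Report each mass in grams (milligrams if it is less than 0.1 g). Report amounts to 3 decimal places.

Working volume: 308 mL = 0.308 L.
L-cysteine hydrochloride: 0.518 g/L × 0.308 L = 0.160 g
sodium acetate trihydrate: 63.2 mmol/L × 136.08 g/mol × 0.308 L ÷ 1000 = 2.649 g
sorbitol: 201 mmol/L × 182.2 g/mol × 0.308 L ÷ 1000 = 11.280 g
sodium chloride: 325 mmol/L × 58.44 g/mol × 0.308 L ÷ 1000 = 5.850 g
magnesium chloride hexahydrate: 1.82 g/L × 0.308 L = 0.561 g
ammonium nitrate: 1.13 g/L × 0.308 L = 0.348 g

L-cysteine hydrochloride 0.160 g; sodium acetate trihydrate 2.649 g; sorbitol 11.280 g; sodium chloride 5.850 g; magnesium chloride hexahydrate 0.561 g; ammonium nitrate 0.348 g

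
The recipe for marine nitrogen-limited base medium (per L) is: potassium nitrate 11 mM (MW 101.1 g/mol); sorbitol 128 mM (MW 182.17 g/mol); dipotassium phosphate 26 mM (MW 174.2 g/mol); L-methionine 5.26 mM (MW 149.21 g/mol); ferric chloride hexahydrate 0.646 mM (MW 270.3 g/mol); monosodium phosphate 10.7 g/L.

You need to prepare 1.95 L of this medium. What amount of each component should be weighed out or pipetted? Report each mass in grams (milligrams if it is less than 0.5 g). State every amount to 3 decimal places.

Working volume: 1.95 L.
potassium nitrate: 11 mmol/L × 101.1 g/mol × 1.95 L ÷ 1000 = 2.169 g
sorbitol: 128 mmol/L × 182.17 g/mol × 1.95 L ÷ 1000 = 45.470 g
dipotassium phosphate: 26 mmol/L × 174.2 g/mol × 1.95 L ÷ 1000 = 8.832 g
L-methionine: 5.26 mmol/L × 149.21 g/mol × 1.95 L ÷ 1000 = 1.530 g
ferric chloride hexahydrate: 0.646 mmol/L × 270.3 mg/mmol × 1.95 L = 340.497 mg
monosodium phosphate: 10.7 g/L × 1.95 L = 20.865 g

potassium nitrate 2.169 g; sorbitol 45.470 g; dipotassium phosphate 8.832 g; L-methionine 1.530 g; ferric chloride hexahydrate 340.497 mg; monosodium phosphate 20.865 g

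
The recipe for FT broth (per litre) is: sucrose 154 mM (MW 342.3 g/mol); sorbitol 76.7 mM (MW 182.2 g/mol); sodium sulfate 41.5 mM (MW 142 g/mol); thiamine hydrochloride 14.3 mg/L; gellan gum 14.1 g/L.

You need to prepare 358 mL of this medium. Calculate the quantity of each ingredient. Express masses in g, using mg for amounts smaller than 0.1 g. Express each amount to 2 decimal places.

sucrose 18.87 g; sorbitol 5.00 g; sodium sulfate 2.11 g; thiamine hydrochloride 5.12 mg; gellan gum 5.05 g

Scale factor relative to 1 L: 0.358.
sucrose: 154 mmol/L × 342.3 g/mol × 0.358 L ÷ 1000 = 18.87 g
sorbitol: 76.7 mmol/L × 182.2 g/mol × 0.358 L ÷ 1000 = 5.00 g
sodium sulfate: 41.5 mmol/L × 142 g/mol × 0.358 L ÷ 1000 = 2.11 g
thiamine hydrochloride: 14.3 mg/L × 0.358 L = 5.12 mg
gellan gum: 14.1 g/L × 0.358 L = 5.05 g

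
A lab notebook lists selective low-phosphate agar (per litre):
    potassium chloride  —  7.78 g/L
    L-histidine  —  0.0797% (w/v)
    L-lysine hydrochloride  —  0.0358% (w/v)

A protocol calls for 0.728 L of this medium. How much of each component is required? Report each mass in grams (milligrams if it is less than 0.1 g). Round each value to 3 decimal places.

potassium chloride 5.664 g; L-histidine 0.580 g; L-lysine hydrochloride 0.261 g

Scale factor relative to 1 L: 0.728.
potassium chloride: 7.78 g/L × 0.728 L = 5.664 g
L-histidine: 0.0797% w/v = 0.797 g/L → 0.797 × 0.728 L = 0.580 g
L-lysine hydrochloride: 0.0358% w/v = 0.358 g/L → 0.358 × 0.728 L = 0.261 g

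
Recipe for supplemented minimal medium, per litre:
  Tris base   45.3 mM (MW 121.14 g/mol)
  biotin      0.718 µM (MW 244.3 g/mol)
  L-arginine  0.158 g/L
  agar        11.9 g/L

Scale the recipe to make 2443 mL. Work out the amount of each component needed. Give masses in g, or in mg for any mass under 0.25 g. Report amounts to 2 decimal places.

Working volume: 2443 mL = 2.443 L.
Tris base: 45.3 mmol/L × 121.14 g/mol × 2.443 L ÷ 1000 = 13.41 g
biotin: 0.718 µmol/L × 244.3 g/mol × 2.443 L ÷ 1000 = 0.43 mg
L-arginine: 0.158 g/L × 2.443 L = 0.39 g
agar: 11.9 g/L × 2.443 L = 29.07 g

Tris base 13.41 g; biotin 0.43 mg; L-arginine 0.39 g; agar 29.07 g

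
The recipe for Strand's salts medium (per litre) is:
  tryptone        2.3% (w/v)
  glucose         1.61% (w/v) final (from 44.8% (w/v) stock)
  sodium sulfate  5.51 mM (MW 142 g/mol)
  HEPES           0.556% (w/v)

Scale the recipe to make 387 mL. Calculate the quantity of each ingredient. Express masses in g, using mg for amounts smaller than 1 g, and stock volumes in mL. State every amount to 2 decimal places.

tryptone 8.90 g; glucose 13.91 mL; sodium sulfate 302.80 mg; HEPES 2.15 g

Working volume: 387 mL = 0.387 L.
tryptone: 2.3% w/v = 23 g/L → 23 × 0.387 L = 8.90 g
glucose: dilute stock: 1.61% ÷ 44.8% × 387 mL = 13.91 mL
sodium sulfate: 5.51 mmol/L × 142 mg/mmol × 0.387 L = 302.80 mg
HEPES: 0.556 g per 100 mL × 387 mL ÷ 100 = 2.15 g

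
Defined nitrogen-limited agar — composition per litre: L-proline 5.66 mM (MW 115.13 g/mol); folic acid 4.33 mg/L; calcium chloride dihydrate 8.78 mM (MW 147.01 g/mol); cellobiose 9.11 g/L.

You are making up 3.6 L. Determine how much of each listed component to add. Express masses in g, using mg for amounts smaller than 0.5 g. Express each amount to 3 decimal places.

Working volume: 3.6 L.
L-proline: 5.66 mmol/L × 115.13 g/mol × 3.6 L ÷ 1000 = 2.346 g
folic acid: 4.33 mg/L × 3.6 L = 15.588 mg
calcium chloride dihydrate: 8.78 mmol/L × 147.01 g/mol × 3.6 L ÷ 1000 = 4.647 g
cellobiose: 9.11 g/L × 3.6 L = 32.796 g

L-proline 2.346 g; folic acid 15.588 mg; calcium chloride dihydrate 4.647 g; cellobiose 32.796 g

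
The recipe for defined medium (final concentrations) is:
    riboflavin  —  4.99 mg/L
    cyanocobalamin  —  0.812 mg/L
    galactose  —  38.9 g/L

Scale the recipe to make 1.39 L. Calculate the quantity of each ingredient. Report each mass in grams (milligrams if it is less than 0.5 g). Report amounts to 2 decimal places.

Working volume: 1.39 L.
riboflavin: 4.99 mg/L × 1.39 L = 6.94 mg
cyanocobalamin: 0.812 mg/L × 1.39 L = 1.13 mg
galactose: 38.9 g/L × 1.39 L = 54.07 g

riboflavin 6.94 mg; cyanocobalamin 1.13 mg; galactose 54.07 g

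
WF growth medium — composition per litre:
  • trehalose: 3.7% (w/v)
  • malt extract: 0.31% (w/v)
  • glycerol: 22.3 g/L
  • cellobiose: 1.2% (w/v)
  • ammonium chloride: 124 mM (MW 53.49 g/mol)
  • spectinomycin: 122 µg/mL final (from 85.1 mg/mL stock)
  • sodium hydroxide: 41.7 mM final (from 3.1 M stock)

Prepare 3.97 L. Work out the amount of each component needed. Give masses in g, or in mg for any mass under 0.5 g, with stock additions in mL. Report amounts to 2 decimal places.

Working volume: 3.97 L.
trehalose: 3.7 g per 100 mL × 3970 mL ÷ 100 = 146.89 g
malt extract: 0.31 g per 100 mL × 3970 mL ÷ 100 = 12.31 g
glycerol: 22.3 g/L × 3.97 L = 88.53 g
cellobiose: 1.2 g per 100 mL × 3970 mL ÷ 100 = 47.64 g
ammonium chloride: 124 mmol/L × 53.49 g/mol × 3.97 L ÷ 1000 = 26.33 g
spectinomycin: C1V1 = C2V2 → 122 µg/mL × 3970 mL ÷ 85100 µg/mL = 5.69 mL
sodium hydroxide: V = C2·V2/C1 = 41.7 mM × 3970 mL ÷ 3100 mM = 53.40 mL

trehalose 146.89 g; malt extract 12.31 g; glycerol 88.53 g; cellobiose 47.64 g; ammonium chloride 26.33 g; spectinomycin 5.69 mL; sodium hydroxide 53.40 mL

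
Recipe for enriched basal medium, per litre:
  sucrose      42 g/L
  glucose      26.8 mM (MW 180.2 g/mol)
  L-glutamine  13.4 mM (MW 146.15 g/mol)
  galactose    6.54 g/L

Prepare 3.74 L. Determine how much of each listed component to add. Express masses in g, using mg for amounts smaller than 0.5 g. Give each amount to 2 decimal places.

sucrose 157.08 g; glucose 18.06 g; L-glutamine 7.32 g; galactose 24.46 g

Scale factor relative to 1 L: 3.74.
sucrose: 42 g/L × 3.74 L = 157.08 g
glucose: 26.8 mmol/L × 180.2 g/mol × 3.74 L ÷ 1000 = 18.06 g
L-glutamine: 13.4 mmol/L × 146.15 g/mol × 3.74 L ÷ 1000 = 7.32 g
galactose: 6.54 g/L × 3.74 L = 24.46 g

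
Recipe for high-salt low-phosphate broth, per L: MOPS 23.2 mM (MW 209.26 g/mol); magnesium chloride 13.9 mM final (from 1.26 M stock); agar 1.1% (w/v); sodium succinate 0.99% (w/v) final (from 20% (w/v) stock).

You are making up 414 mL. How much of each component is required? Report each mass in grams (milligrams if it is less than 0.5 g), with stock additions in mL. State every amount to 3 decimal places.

Target volume = 414 mL = 0.414 L.
MOPS: 23.2 mmol/L × 209.26 g/mol × 0.414 L ÷ 1000 = 2.010 g
magnesium chloride: C1V1 = C2V2 → 13.9 mM × 414 mL ÷ 1260 mM = 4.567 mL
agar: 1.1 g per 100 mL × 414 mL ÷ 100 = 4.554 g
sodium succinate: V = C2·V2/C1 = 0.99% ÷ 20% × 414 mL = 20.493 mL

MOPS 2.010 g; magnesium chloride 4.567 mL; agar 4.554 g; sodium succinate 20.493 mL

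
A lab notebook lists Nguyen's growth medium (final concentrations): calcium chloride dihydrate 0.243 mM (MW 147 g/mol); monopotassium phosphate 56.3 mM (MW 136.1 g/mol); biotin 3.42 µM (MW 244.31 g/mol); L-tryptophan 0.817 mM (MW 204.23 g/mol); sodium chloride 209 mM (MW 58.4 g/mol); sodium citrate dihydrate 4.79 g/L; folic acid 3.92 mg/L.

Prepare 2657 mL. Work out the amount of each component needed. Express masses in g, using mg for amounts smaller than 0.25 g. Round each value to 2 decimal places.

calcium chloride dihydrate 94.91 mg; monopotassium phosphate 20.36 g; biotin 2.22 mg; L-tryptophan 0.44 g; sodium chloride 32.43 g; sodium citrate dihydrate 12.73 g; folic acid 10.42 mg

Target volume = 2657 mL = 2.657 L.
calcium chloride dihydrate: 0.243 mmol/L × 147 mg/mmol × 2.657 L = 94.91 mg
monopotassium phosphate: 56.3 mmol/L × 136.1 g/mol × 2.657 L ÷ 1000 = 20.36 g
biotin: 3.42 µmol/L × 244.31 g/mol × 2.657 L ÷ 1000 = 2.22 mg
L-tryptophan: 0.817 mmol/L × 204.23 g/mol × 2.657 L ÷ 1000 = 0.44 g
sodium chloride: 209 mmol/L × 58.4 g/mol × 2.657 L ÷ 1000 = 32.43 g
sodium citrate dihydrate: 4.79 g/L × 2.657 L = 12.73 g
folic acid: 3.92 mg/L × 2.657 L = 10.42 mg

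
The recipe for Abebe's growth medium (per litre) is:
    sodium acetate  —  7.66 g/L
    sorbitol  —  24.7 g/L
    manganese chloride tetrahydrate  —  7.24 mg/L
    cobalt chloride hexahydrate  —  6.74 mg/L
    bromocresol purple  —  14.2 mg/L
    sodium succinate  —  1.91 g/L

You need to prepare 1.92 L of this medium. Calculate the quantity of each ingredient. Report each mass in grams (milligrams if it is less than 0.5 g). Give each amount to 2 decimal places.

sodium acetate 14.71 g; sorbitol 47.42 g; manganese chloride tetrahydrate 13.90 mg; cobalt chloride hexahydrate 12.94 mg; bromocresol purple 27.26 mg; sodium succinate 3.67 g

Scale factor relative to 1 L: 1.92.
sodium acetate: 7.66 g/L × 1.92 L = 14.71 g
sorbitol: 24.7 g/L × 1.92 L = 47.42 g
manganese chloride tetrahydrate: 7.24 mg/L × 1.92 L = 13.90 mg
cobalt chloride hexahydrate: 6.74 mg/L × 1.92 L = 12.94 mg
bromocresol purple: 14.2 mg/L × 1.92 L = 27.26 mg
sodium succinate: 1.91 g/L × 1.92 L = 3.67 g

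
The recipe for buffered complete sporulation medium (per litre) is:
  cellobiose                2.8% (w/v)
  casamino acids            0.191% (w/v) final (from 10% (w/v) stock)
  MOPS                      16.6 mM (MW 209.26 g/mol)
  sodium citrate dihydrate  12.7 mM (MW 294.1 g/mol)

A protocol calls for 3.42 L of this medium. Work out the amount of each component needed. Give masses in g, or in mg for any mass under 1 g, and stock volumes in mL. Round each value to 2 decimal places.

Scale factor relative to 1 L: 3.42.
cellobiose: 2.8% w/v = 28 g/L → 28 × 3.42 L = 95.76 g
casamino acids: dilute stock: 0.191% ÷ 10% × 3420 mL = 65.32 mL
MOPS: 16.6 mmol/L × 209.26 g/mol × 3.42 L ÷ 1000 = 11.88 g
sodium citrate dihydrate: 12.7 mmol/L × 294.1 g/mol × 3.42 L ÷ 1000 = 12.77 g

cellobiose 95.76 g; casamino acids 65.32 mL; MOPS 11.88 g; sodium citrate dihydrate 12.77 g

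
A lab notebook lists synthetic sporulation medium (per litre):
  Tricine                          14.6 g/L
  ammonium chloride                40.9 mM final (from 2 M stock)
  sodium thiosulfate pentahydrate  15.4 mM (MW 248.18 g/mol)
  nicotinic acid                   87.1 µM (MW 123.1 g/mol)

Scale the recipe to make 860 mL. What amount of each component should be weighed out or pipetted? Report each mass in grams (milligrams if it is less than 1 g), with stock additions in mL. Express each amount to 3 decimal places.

Tricine 12.556 g; ammonium chloride 17.587 mL; sodium thiosulfate pentahydrate 3.287 g; nicotinic acid 9.221 mg

Working volume: 860 mL = 0.86 L.
Tricine: 14.6 g/L × 0.86 L = 12.556 g
ammonium chloride: C1V1 = C2V2 → 40.9 mM × 860 mL ÷ 2000 mM = 17.587 mL
sodium thiosulfate pentahydrate: 15.4 mmol/L × 248.18 g/mol × 0.86 L ÷ 1000 = 3.287 g
nicotinic acid: 87.1 µmol/L × 123.1 g/mol × 0.86 L ÷ 1000 = 9.221 mg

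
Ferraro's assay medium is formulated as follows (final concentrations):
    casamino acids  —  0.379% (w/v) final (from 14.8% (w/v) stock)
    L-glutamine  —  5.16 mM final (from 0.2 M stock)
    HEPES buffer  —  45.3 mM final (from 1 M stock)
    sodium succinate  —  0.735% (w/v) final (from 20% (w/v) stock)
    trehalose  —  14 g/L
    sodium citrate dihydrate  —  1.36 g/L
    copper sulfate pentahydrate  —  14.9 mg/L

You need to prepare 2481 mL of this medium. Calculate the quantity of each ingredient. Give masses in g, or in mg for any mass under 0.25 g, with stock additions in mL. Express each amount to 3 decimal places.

Target volume = 2481 mL = 2.481 L.
casamino acids: dilute stock: 0.379% ÷ 14.8% × 2481 mL = 63.534 mL
L-glutamine: dilute stock: 5.16 mM × 2481 mL ÷ 200 mM = 64.010 mL
HEPES buffer: C1V1 = C2V2 → 45.3 mM × 2481 mL ÷ 1000 mM = 112.389 mL
sodium succinate: C1V1 = C2V2 → 0.735% ÷ 20% × 2481 mL = 91.177 mL
trehalose: 14 g/L × 2.481 L = 34.734 g
sodium citrate dihydrate: 1.36 g/L × 2.481 L = 3.374 g
copper sulfate pentahydrate: 14.9 mg/L × 2.481 L = 36.967 mg

casamino acids 63.534 mL; L-glutamine 64.010 mL; HEPES buffer 112.389 mL; sodium succinate 91.177 mL; trehalose 34.734 g; sodium citrate dihydrate 3.374 g; copper sulfate pentahydrate 36.967 mg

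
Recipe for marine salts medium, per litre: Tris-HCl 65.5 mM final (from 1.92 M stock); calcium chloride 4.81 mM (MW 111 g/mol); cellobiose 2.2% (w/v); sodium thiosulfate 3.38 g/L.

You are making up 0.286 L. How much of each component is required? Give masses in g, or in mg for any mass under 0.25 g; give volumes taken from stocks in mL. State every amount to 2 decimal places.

Tris-HCl 9.76 mL; calcium chloride 152.70 mg; cellobiose 6.29 g; sodium thiosulfate 0.97 g

Working volume: 0.286 L.
Tris-HCl: V = C2·V2/C1 = 65.5 mM × 286 mL ÷ 1920 mM = 9.76 mL
calcium chloride: 4.81 mmol/L × 111 mg/mmol × 0.286 L = 152.70 mg
cellobiose: 2.2% w/v = 22 g/L → 22 × 0.286 L = 6.29 g
sodium thiosulfate: 3.38 g/L × 0.286 L = 0.97 g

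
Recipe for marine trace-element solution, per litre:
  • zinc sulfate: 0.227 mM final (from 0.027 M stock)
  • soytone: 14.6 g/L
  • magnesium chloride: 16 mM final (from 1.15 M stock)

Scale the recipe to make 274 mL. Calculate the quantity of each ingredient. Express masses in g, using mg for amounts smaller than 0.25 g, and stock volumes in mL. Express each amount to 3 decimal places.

zinc sulfate 2.304 mL; soytone 4.000 g; magnesium chloride 3.812 mL

Target volume = 274 mL = 0.274 L.
zinc sulfate: C1V1 = C2V2 → 0.227 mM × 274 mL ÷ 27 mM = 2.304 mL
soytone: 14.6 g/L × 0.274 L = 4.000 g
magnesium chloride: V = C2·V2/C1 = 16 mM × 274 mL ÷ 1150 mM = 3.812 mL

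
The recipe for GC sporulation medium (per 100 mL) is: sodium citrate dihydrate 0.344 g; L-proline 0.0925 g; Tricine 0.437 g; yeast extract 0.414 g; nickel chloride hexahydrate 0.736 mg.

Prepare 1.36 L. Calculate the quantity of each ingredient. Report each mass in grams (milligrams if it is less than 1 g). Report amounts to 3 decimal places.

sodium citrate dihydrate 4.678 g; L-proline 1.258 g; Tricine 5.943 g; yeast extract 5.630 g; nickel chloride hexahydrate 10.010 mg

Ratio of target to recipe volume: 1360 / 100 = 13.6.
sodium citrate dihydrate: 0.344 g × (1360 mL / 100 mL) = 4.678 g
L-proline: 0.0925 g × (1360 mL / 100 mL) = 1.258 g
Tricine: 0.437 g × (1360 mL / 100 mL) = 5.943 g
yeast extract: 0.414 g × (1360 mL / 100 mL) = 5.630 g
nickel chloride hexahydrate: 0.736 mg × (1360 mL / 100 mL) = 10.010 mg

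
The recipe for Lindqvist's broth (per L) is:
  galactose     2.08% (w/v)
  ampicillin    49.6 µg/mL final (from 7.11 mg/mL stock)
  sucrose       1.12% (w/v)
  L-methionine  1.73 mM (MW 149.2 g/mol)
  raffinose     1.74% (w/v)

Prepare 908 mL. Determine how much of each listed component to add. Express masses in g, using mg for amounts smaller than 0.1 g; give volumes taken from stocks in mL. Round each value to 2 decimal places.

galactose 18.89 g; ampicillin 6.33 mL; sucrose 10.17 g; L-methionine 0.23 g; raffinose 15.80 g

Scale factor relative to 1 L: 0.908.
galactose: 2.08% w/v = 20.8 g/L → 20.8 × 0.908 L = 18.89 g
ampicillin: V = C2·V2/C1 = 49.6 µg/mL × 908 mL ÷ 7110 µg/mL = 6.33 mL
sucrose: 1.12 g per 100 mL × 908 mL ÷ 100 = 10.17 g
L-methionine: 1.73 mmol/L × 149.2 g/mol × 0.908 L ÷ 1000 = 0.23 g
raffinose: 1.74 g per 100 mL × 908 mL ÷ 100 = 15.80 g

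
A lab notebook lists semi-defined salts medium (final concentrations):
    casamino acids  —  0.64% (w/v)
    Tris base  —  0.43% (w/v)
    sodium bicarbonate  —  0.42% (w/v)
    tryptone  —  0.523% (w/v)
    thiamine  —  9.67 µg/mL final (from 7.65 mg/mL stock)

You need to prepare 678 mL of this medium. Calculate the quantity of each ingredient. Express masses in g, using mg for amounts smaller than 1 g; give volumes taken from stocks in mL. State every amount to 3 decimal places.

Working volume: 678 mL = 0.678 L.
casamino acids: 0.64 g per 100 mL × 678 mL ÷ 100 = 4.339 g
Tris base: 0.43 g per 100 mL × 678 mL ÷ 100 = 2.915 g
sodium bicarbonate: 0.42 g per 100 mL × 678 mL ÷ 100 = 2.848 g
tryptone: 0.523% w/v = 5.23 g/L → 5.23 × 0.678 L = 3.546 g
thiamine: dilute stock: 9.67 µg/mL × 678 mL ÷ 7650 µg/mL = 0.857 mL

casamino acids 4.339 g; Tris base 2.915 g; sodium bicarbonate 2.848 g; tryptone 3.546 g; thiamine 0.857 mL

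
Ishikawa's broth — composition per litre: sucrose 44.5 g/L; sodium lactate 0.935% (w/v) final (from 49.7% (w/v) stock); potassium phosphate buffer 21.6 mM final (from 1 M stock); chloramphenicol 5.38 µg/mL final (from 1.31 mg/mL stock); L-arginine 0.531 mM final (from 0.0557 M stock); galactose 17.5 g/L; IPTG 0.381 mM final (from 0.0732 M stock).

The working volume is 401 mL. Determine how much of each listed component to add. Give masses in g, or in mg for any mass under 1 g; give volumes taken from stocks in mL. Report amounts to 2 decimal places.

Scale factor relative to 1 L: 0.401.
sucrose: 44.5 g/L × 0.401 L = 17.84 g
sodium lactate: C1V1 = C2V2 → 0.935% ÷ 49.7% × 401 mL = 7.54 mL
potassium phosphate buffer: dilute stock: 21.6 mM × 401 mL ÷ 1000 mM = 8.66 mL
chloramphenicol: V = C2·V2/C1 = 5.38 µg/mL × 401 mL ÷ 1310 µg/mL = 1.65 mL
L-arginine: V = C2·V2/C1 = 0.531 mM × 401 mL ÷ 55.7 mM = 3.82 mL
galactose: 17.5 g/L × 0.401 L = 7.02 g
IPTG: C1V1 = C2V2 → 0.381 mM × 401 mL ÷ 73.2 mM = 2.09 mL

sucrose 17.84 g; sodium lactate 7.54 mL; potassium phosphate buffer 8.66 mL; chloramphenicol 1.65 mL; L-arginine 3.82 mL; galactose 7.02 g; IPTG 2.09 mL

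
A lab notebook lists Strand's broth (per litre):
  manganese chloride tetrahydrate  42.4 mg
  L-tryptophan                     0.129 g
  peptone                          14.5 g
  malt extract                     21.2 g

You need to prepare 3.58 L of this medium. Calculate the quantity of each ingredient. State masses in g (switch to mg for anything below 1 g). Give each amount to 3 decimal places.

Scale factor = 3580 mL / 1000 mL = 3.58.
manganese chloride tetrahydrate: 42.4 mg × (3580 mL / 1000 mL) = 151.792 mg
L-tryptophan: 0.129 g × (3580 mL / 1000 mL) = 0.46182 g = 461.820 mg
peptone: 14.5 g × (3580 mL / 1000 mL) = 51.910 g
malt extract: 21.2 g × (3580 mL / 1000 mL) = 75.896 g

manganese chloride tetrahydrate 151.792 mg; L-tryptophan 461.820 mg; peptone 51.910 g; malt extract 75.896 g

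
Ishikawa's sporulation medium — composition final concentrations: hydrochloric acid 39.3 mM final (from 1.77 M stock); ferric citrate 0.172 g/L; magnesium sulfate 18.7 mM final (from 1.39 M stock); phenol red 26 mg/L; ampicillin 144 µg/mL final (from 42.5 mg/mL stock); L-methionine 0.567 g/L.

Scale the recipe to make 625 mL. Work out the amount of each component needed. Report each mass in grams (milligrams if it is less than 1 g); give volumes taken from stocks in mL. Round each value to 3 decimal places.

hydrochloric acid 13.877 mL; ferric citrate 107.500 mg; magnesium sulfate 8.408 mL; phenol red 16.250 mg; ampicillin 2.118 mL; L-methionine 354.375 mg

Target volume = 625 mL = 0.625 L.
hydrochloric acid: dilute stock: 39.3 mM × 625 mL ÷ 1770 mM = 13.877 mL
ferric citrate: 0.172 g/L × 0.625 L = 0.1075 g = 107.500 mg
magnesium sulfate: C1V1 = C2V2 → 18.7 mM × 625 mL ÷ 1390 mM = 8.408 mL
phenol red: 26 mg/L × 0.625 L = 16.250 mg
ampicillin: V = C2·V2/C1 = 144 µg/mL × 625 mL ÷ 42500 µg/mL = 2.118 mL
L-methionine: 0.567 g/L × 0.625 L = 0.354375 g = 354.375 mg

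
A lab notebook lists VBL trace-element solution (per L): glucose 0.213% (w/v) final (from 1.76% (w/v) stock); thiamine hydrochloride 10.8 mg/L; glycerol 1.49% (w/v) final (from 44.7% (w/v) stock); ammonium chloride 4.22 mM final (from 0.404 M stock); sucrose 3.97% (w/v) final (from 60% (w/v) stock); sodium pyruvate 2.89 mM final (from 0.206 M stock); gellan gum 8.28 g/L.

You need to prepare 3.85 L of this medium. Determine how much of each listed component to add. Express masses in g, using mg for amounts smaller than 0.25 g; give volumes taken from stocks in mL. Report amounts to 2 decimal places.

glucose 465.94 mL; thiamine hydrochloride 41.58 mg; glycerol 128.33 mL; ammonium chloride 40.22 mL; sucrose 254.74 mL; sodium pyruvate 54.01 mL; gellan gum 31.88 g

Scale factor relative to 1 L: 3.85.
glucose: V = C2·V2/C1 = 0.213% ÷ 1.76% × 3850 mL = 465.94 mL
thiamine hydrochloride: 10.8 mg/L × 3.85 L = 41.58 mg
glycerol: C1V1 = C2V2 → 1.49% ÷ 44.7% × 3850 mL = 128.33 mL
ammonium chloride: C1V1 = C2V2 → 4.22 mM × 3850 mL ÷ 404 mM = 40.22 mL
sucrose: dilute stock: 3.97% ÷ 60% × 3850 mL = 254.74 mL
sodium pyruvate: dilute stock: 2.89 mM × 3850 mL ÷ 206 mM = 54.01 mL
gellan gum: 8.28 g/L × 3.85 L = 31.88 g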